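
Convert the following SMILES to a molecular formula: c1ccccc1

C6H6

Heavy atoms from the SMILES: 6 C.
Implicit hydrogens by atom environment:
  6 × C (aromatic): 1 H each → 6
  Total hydrogens = 6.
Molecular formula: C6H6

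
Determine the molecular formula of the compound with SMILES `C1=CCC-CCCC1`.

Heavy atoms from the SMILES: 8 C.
Implicit hydrogens by atom environment:
  6 × C: 2 H each → 12
  2 × C: 1 H each → 2
  Total hydrogens = 14.
Molecular formula: C8H14

C8H14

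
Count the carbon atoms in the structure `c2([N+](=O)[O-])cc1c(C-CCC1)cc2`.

The symbol for carbon appears 10 times in the SMILES. Lowercase c denotes aromatic carbon and counts toward C.

10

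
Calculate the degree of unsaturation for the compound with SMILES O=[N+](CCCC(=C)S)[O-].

Molecular formula from the SMILES: C5H9NO2S.
DoU = (2C + 2 + N − H − X)/2 = (2·5 + 2 + 1 − 9 − 0)/2 = 4/2 = 2.
(Structurally: 0 ring(s) + 2 π bond(s) = 2.)

2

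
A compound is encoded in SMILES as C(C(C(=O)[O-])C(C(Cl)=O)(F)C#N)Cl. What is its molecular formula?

C6H3Cl2FNO3-

Heavy atoms from the SMILES: 6 C, 2 Cl, 1 F, 1 N, 3 O.
Implicit hydrogens by atom environment:
  4 × C: no H
  2 × Cl: no H
  2 × O: no H
  1 × C: 2 H
  1 × C: 1 H
  1 × F: no H
  1 × N: no H
  1 × O (charge -1): no H
  Total hydrogens = 3.
Net charge -1.
Molecular formula: C6H3Cl2FNO3-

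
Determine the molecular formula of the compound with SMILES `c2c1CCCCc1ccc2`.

Heavy atoms from the SMILES: 10 C.
Implicit hydrogens by atom environment:
  4 × C: 2 H each → 8
  4 × C (aromatic): 1 H each → 4
  2 × C (aromatic): no H
  Total hydrogens = 12.
Molecular formula: C10H12

C10H12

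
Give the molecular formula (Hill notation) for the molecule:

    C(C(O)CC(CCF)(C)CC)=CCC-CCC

C15H29FO

Heavy atoms from the SMILES: 15 C, 1 F, 1 O.
Implicit hydrogens by atom environment:
  8 × C: 2 H each → 16
  3 × C: 3 H each → 9
  3 × C: 1 H each → 3
  1 × C: no H
  1 × F: no H
  1 × O: 1 H
  Total hydrogens = 29.
Molecular formula: C15H29FO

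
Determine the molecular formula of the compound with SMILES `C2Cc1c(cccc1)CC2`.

Heavy atoms from the SMILES: 10 C.
Implicit hydrogens by atom environment:
  4 × C: 2 H each → 8
  4 × C (aromatic): 1 H each → 4
  2 × C (aromatic): no H
  Total hydrogens = 12.
Molecular formula: C10H12

C10H12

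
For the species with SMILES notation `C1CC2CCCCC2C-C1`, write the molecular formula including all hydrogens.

Heavy atoms from the SMILES: 10 C.
Implicit hydrogens by atom environment:
  8 × C: 2 H each → 16
  2 × C: 1 H each → 2
  Total hydrogens = 18.
Molecular formula: C10H18

C10H18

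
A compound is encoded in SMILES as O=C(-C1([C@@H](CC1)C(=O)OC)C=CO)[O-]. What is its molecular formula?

C9H11O5-

Heavy atoms from the SMILES: 9 C, 5 O.
Implicit hydrogens by atom environment:
  3 × C: 1 H each → 3
  3 × C: no H
  3 × O: no H
  2 × C: 2 H each → 4
  1 × C: 3 H
  1 × O: 1 H
  1 × O (charge -1): no H
  Total hydrogens = 11.
Net charge -1.
Molecular formula: C9H11O5-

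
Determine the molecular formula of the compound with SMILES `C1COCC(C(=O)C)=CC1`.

Heavy atoms from the SMILES: 8 C, 2 O.
Implicit hydrogens by atom environment:
  4 × C: 2 H each → 8
  2 × C: no H
  2 × O: no H
  1 × C: 3 H
  1 × C: 1 H
  Total hydrogens = 12.
Molecular formula: C8H12O2

C8H12O2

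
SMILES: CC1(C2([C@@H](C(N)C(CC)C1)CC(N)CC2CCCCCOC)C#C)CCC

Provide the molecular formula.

C24H44N2O

Heavy atoms from the SMILES: 24 C, 2 N, 1 O.
Implicit hydrogens by atom environment:
  11 × C: 2 H each → 22
  6 × C: 1 H each → 6
  4 × C: 3 H each → 12
  3 × C: no H
  2 × N: 2 H each → 4
  1 × O: no H
  Total hydrogens = 44.
Molecular formula: C24H44N2O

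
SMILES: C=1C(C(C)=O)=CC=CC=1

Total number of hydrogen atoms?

Hydrogens are implicit in SMILES; fill each atom to its normal valence:
  5 × C (aromatic): 1 H each → 5
  1 × C: 3 H
  1 × C (aromatic): no H
  1 × C: no H
  1 × O: no H
  Total hydrogens = 8.

8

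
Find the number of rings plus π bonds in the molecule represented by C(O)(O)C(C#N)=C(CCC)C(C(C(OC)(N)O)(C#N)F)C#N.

7

Molecular formula from the SMILES: C13H17FN4O4.
DoU = (2C + 2 + N − H − X)/2 = (2·13 + 2 + 4 − 17 − 1)/2 = 14/2 = 7.
(Structurally: 0 ring(s) + 7 π bond(s) = 7.)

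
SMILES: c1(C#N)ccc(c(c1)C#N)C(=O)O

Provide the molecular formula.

C9H4N2O2

Heavy atoms from the SMILES: 9 C, 2 N, 2 O.
Implicit hydrogens by atom environment:
  3 × C (aromatic): 1 H each → 3
  3 × C (aromatic): no H
  3 × C: no H
  2 × N: no H
  1 × O: 1 H
  1 × O: no H
  Total hydrogens = 4.
Molecular formula: C9H4N2O2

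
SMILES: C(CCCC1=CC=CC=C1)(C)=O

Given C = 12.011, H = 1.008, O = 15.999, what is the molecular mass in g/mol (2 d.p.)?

162.23

Molecular formula: C11H14O.
M = 11×12.011 + 14×1.008 + 1×15.999 = 162.23 g/mol.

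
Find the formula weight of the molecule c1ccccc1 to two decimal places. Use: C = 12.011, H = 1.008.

78.11

Molecular formula: C6H6.
M = 6×12.011 + 6×1.008 = 78.11 g/mol.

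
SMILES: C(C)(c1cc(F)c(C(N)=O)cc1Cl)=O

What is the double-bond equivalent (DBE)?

6

Molecular formula from the SMILES: C9H7ClFNO2.
DoU = (2C + 2 + N − H − X)/2 = (2·9 + 2 + 1 − 7 − 2)/2 = 12/2 = 6.
(Structurally: 1 ring(s) + 5 π bond(s) = 6.)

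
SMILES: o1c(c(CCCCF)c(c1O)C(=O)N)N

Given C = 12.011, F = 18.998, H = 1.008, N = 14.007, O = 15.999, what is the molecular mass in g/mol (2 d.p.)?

216.21

Molecular formula: C9H13FN2O3.
M = 9×12.011 + 1×18.998 + 13×1.008 + 2×14.007 + 3×15.999 = 216.21 g/mol.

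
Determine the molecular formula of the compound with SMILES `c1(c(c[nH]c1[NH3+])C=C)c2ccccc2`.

C12H13N2+

Heavy atoms from the SMILES: 12 C, 2 N.
Implicit hydrogens by atom environment:
  6 × C (aromatic): 1 H each → 6
  4 × C (aromatic): no H
  1 × C: 2 H
  1 × C: 1 H
  1 × N (charge +1): 3 H
  1 × N (aromatic): 1 H
  Total hydrogens = 13.
Net charge +1.
Molecular formula: C12H13N2+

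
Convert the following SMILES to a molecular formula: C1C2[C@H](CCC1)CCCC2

C10H18

Heavy atoms from the SMILES: 10 C.
Implicit hydrogens by atom environment:
  8 × C: 2 H each → 16
  2 × C: 1 H each → 2
  Total hydrogens = 18.
Molecular formula: C10H18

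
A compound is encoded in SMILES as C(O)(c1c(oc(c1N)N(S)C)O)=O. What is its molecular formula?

C6H8N2O4S

Heavy atoms from the SMILES: 6 C, 2 N, 4 O, 1 S.
Implicit hydrogens by atom environment:
  4 × C (aromatic): no H
  2 × O: 1 H each → 2
  1 × C: 3 H
  1 × C: no H
  1 × N: 2 H
  1 × N: no H
  1 × O (aromatic): no H
  1 × O: no H
  1 × S: 1 H
  Total hydrogens = 8.
Molecular formula: C6H8N2O4S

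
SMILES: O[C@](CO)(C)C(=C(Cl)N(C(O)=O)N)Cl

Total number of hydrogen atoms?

Hydrogens are implicit in SMILES; fill each atom to its normal valence:
  4 × C: no H
  3 × O: 1 H each → 3
  2 × Cl: no H
  1 × C: 3 H
  1 × C: 2 H
  1 × N: 2 H
  1 × N: no H
  1 × O: no H
  Total hydrogens = 10.

10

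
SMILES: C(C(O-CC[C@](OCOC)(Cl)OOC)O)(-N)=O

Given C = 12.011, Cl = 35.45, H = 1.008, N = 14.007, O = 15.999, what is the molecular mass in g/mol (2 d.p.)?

Molecular formula: C8H16ClNO7.
M = 8×12.011 + 1×35.45 + 16×1.008 + 1×14.007 + 7×15.999 = 273.67 g/mol.

273.67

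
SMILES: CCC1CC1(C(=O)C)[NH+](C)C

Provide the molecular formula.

Heavy atoms from the SMILES: 9 C, 1 N, 1 O.
Implicit hydrogens by atom environment:
  4 × C: 3 H each → 12
  2 × C: 2 H each → 4
  2 × C: no H
  1 × C: 1 H
  1 × N (charge +1): 1 H
  1 × O: no H
  Total hydrogens = 18.
Net charge +1.
Molecular formula: C9H18NO+

C9H18NO+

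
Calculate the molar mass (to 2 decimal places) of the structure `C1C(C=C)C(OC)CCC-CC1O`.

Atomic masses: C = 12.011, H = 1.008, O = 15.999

Molecular formula: C11H20O2.
M = 11×12.011 + 20×1.008 + 2×15.999 = 184.28 g/mol.

184.28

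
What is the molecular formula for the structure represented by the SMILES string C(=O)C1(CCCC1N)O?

C6H11NO2

Heavy atoms from the SMILES: 6 C, 1 N, 2 O.
Implicit hydrogens by atom environment:
  3 × C: 2 H each → 6
  2 × C: 1 H each → 2
  1 × C: no H
  1 × N: 2 H
  1 × O: 1 H
  1 × O: no H
  Total hydrogens = 11.
Molecular formula: C6H11NO2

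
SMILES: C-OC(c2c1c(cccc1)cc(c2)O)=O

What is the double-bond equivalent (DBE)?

Molecular formula from the SMILES: C12H10O3.
DoU = (2C + 2 + N − H − X)/2 = (2·12 + 2 + 0 − 10 − 0)/2 = 16/2 = 8.
(Structurally: 2 ring(s) + 6 π bond(s) = 8.)

8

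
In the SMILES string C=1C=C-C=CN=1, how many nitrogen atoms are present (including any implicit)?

The symbol for nitrogen appears 1 time in the SMILES.

1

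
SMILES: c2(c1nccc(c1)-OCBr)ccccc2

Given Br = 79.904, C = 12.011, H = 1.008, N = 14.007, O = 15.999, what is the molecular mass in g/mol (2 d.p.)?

Molecular formula: C12H10BrNO.
M = 1×79.904 + 12×12.011 + 10×1.008 + 1×14.007 + 1×15.999 = 264.12 g/mol.

264.12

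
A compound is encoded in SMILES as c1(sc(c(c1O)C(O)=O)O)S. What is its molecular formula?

Heavy atoms from the SMILES: 5 C, 4 O, 2 S.
Implicit hydrogens by atom environment:
  4 × C (aromatic): no H
  3 × O: 1 H each → 3
  1 × C: no H
  1 × O: no H
  1 × S: 1 H
  1 × S (aromatic): no H
  Total hydrogens = 4.
Molecular formula: C5H4O4S2

C5H4O4S2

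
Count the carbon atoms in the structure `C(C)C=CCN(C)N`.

6

The symbol for carbon appears 6 times in the SMILES.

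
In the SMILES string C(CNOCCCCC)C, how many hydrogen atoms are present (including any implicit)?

19

Hydrogens are implicit in SMILES; fill each atom to its normal valence:
  6 × C: 2 H each → 12
  2 × C: 3 H each → 6
  1 × N: 1 H
  1 × O: no H
  Total hydrogens = 19.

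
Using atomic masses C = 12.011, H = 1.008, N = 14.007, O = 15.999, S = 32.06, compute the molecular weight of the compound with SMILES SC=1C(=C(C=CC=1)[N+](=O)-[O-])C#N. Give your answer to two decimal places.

Molecular formula: C7H4N2O2S.
M = 7×12.011 + 4×1.008 + 2×14.007 + 2×15.999 + 1×32.06 = 180.18 g/mol.

180.18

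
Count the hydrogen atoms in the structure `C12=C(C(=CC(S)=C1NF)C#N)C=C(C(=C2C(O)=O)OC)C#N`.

Hydrogens are implicit in SMILES; fill each atom to its normal valence:
  8 × C (aromatic): no H
  3 × C: no H
  2 × C (aromatic): 1 H each → 2
  2 × N: no H
  2 × O: no H
  1 × C: 3 H
  1 × F: no H
  1 × N: 1 H
  1 × O: 1 H
  1 × S: 1 H
  Total hydrogens = 8.

8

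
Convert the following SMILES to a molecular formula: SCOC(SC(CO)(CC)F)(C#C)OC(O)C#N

C10H14FNO4S2

Heavy atoms from the SMILES: 10 C, 1 F, 1 N, 4 O, 2 S.
Implicit hydrogens by atom environment:
  4 × C: no H
  3 × C: 2 H each → 6
  2 × C: 1 H each → 2
  2 × O: 1 H each → 2
  2 × O: no H
  1 × C: 3 H
  1 × F: no H
  1 × N: no H
  1 × S: 1 H
  1 × S: no H
  Total hydrogens = 14.
Molecular formula: C10H14FNO4S2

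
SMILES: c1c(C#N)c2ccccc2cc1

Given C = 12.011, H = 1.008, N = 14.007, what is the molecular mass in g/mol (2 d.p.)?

Molecular formula: C11H7N.
M = 11×12.011 + 7×1.008 + 1×14.007 = 153.18 g/mol.

153.18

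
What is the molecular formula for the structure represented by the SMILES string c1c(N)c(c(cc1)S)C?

Heavy atoms from the SMILES: 7 C, 1 N, 1 S.
Implicit hydrogens by atom environment:
  3 × C (aromatic): 1 H each → 3
  3 × C (aromatic): no H
  1 × C: 3 H
  1 × N: 2 H
  1 × S: 1 H
  Total hydrogens = 9.
Molecular formula: C7H9NS

C7H9NS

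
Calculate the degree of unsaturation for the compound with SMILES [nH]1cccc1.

3

Molecular formula from the SMILES: C4H5N.
DoU = (2C + 2 + N − H − X)/2 = (2·4 + 2 + 1 − 5 − 0)/2 = 6/2 = 3.
(Structurally: 1 ring(s) + 2 π bond(s) = 3.)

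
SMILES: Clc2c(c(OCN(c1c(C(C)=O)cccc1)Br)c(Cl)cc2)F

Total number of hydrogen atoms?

11

Hydrogens are implicit in SMILES; fill each atom to its normal valence:
  6 × C (aromatic): 1 H each → 6
  6 × C (aromatic): no H
  2 × Cl: no H
  2 × O: no H
  1 × Br: no H
  1 × C: 3 H
  1 × C: 2 H
  1 × C: no H
  1 × F: no H
  1 × N: no H
  Total hydrogens = 11.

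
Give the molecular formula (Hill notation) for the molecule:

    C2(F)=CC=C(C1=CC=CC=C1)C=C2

C12H9F

Heavy atoms from the SMILES: 12 C, 1 F.
Implicit hydrogens by atom environment:
  9 × C (aromatic): 1 H each → 9
  3 × C (aromatic): no H
  1 × F: no H
  Total hydrogens = 9.
Molecular formula: C12H9F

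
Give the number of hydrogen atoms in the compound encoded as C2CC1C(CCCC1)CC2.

Hydrogens are implicit in SMILES; fill each atom to its normal valence:
  8 × C: 2 H each → 16
  2 × C: 1 H each → 2
  Total hydrogens = 18.

18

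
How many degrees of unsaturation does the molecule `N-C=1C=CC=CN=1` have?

4

Molecular formula from the SMILES: C5H6N2.
DoU = (2C + 2 + N − H − X)/2 = (2·5 + 2 + 2 − 6 − 0)/2 = 8/2 = 4.
(Structurally: 1 ring(s) + 3 π bond(s) = 4.)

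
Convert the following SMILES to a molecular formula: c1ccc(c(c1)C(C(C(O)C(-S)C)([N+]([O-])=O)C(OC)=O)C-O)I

C14H18INO6S

Heavy atoms from the SMILES: 14 C, 1 I, 1 N, 6 O, 1 S.
Implicit hydrogens by atom environment:
  4 × C (aromatic): 1 H each → 4
  3 × C: 1 H each → 3
  3 × O: no H
  2 × C: 3 H each → 6
  2 × C: no H
  2 × C (aromatic): no H
  2 × O: 1 H each → 2
  1 × C: 2 H
  1 × I: no H
  1 × N (charge +1): no H
  1 × O (charge -1): no H
  1 × S: 1 H
  Total hydrogens = 18.
Molecular formula: C14H18INO6S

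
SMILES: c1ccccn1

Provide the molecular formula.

C5H5N

Heavy atoms from the SMILES: 5 C, 1 N.
Implicit hydrogens by atom environment:
  5 × C (aromatic): 1 H each → 5
  1 × N (aromatic): no H
  Total hydrogens = 5.
Molecular formula: C5H5N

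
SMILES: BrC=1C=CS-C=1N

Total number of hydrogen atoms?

4

Hydrogens are implicit in SMILES; fill each atom to its normal valence:
  2 × C (aromatic): 1 H each → 2
  2 × C (aromatic): no H
  1 × Br: no H
  1 × N: 2 H
  1 × S (aromatic): no H
  Total hydrogens = 4.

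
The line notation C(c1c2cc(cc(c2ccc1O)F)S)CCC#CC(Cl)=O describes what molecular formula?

C16H12ClFO2S

Heavy atoms from the SMILES: 16 C, 1 Cl, 1 F, 2 O, 1 S.
Implicit hydrogens by atom environment:
  6 × C (aromatic): no H
  4 × C (aromatic): 1 H each → 4
  3 × C: 2 H each → 6
  3 × C: no H
  1 × Cl: no H
  1 × F: no H
  1 × O: 1 H
  1 × O: no H
  1 × S: 1 H
  Total hydrogens = 12.
Molecular formula: C16H12ClFO2S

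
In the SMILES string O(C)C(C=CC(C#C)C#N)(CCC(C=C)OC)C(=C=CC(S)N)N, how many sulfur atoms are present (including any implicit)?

The symbol for sulfur appears 1 time in the SMILES.

1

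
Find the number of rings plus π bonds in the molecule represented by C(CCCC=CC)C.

1

Molecular formula from the SMILES: C8H16.
DoU = (2C + 2 + N − H − X)/2 = (2·8 + 2 + 0 − 16 − 0)/2 = 2/2 = 1.
(Structurally: 0 ring(s) + 1 π bond(s) = 1.)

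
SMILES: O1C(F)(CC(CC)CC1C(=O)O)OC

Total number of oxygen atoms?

4

The symbol for oxygen appears 4 times in the SMILES.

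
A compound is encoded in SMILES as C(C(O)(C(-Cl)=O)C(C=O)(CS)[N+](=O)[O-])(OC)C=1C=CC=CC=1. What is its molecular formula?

Heavy atoms from the SMILES: 13 C, 1 Cl, 1 N, 6 O, 1 S.
Implicit hydrogens by atom environment:
  5 × C (aromatic): 1 H each → 5
  4 × O: no H
  3 × C: no H
  2 × C: 1 H each → 2
  1 × C: 3 H
  1 × C: 2 H
  1 × C (aromatic): no H
  1 × Cl: no H
  1 × N (charge +1): no H
  1 × O: 1 H
  1 × O (charge -1): no H
  1 × S: 1 H
  Total hydrogens = 14.
Molecular formula: C13H14ClNO6S

C13H14ClNO6S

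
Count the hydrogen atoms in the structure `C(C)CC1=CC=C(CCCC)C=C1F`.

19

Hydrogens are implicit in SMILES; fill each atom to its normal valence:
  5 × C: 2 H each → 10
  3 × C (aromatic): 1 H each → 3
  3 × C (aromatic): no H
  2 × C: 3 H each → 6
  1 × F: no H
  Total hydrogens = 19.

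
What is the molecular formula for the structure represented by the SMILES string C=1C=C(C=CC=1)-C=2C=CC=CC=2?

Heavy atoms from the SMILES: 12 C.
Implicit hydrogens by atom environment:
  10 × C (aromatic): 1 H each → 10
  2 × C (aromatic): no H
  Total hydrogens = 10.
Molecular formula: C12H10

C12H10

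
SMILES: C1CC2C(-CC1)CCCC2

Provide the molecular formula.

Heavy atoms from the SMILES: 10 C.
Implicit hydrogens by atom environment:
  8 × C: 2 H each → 16
  2 × C: 1 H each → 2
  Total hydrogens = 18.
Molecular formula: C10H18

C10H18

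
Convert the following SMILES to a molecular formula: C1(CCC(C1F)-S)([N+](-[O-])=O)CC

C7H12FNO2S

Heavy atoms from the SMILES: 7 C, 1 F, 1 N, 2 O, 1 S.
Implicit hydrogens by atom environment:
  3 × C: 2 H each → 6
  2 × C: 1 H each → 2
  1 × C: 3 H
  1 × C: no H
  1 × F: no H
  1 × N (charge +1): no H
  1 × O: no H
  1 × O (charge -1): no H
  1 × S: 1 H
  Total hydrogens = 12.
Molecular formula: C7H12FNO2S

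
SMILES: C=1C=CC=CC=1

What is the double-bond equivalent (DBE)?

Molecular formula from the SMILES: C6H6.
DoU = (2C + 2 + N − H − X)/2 = (2·6 + 2 + 0 − 6 − 0)/2 = 8/2 = 4.
(Structurally: 1 ring(s) + 3 π bond(s) = 4.)

4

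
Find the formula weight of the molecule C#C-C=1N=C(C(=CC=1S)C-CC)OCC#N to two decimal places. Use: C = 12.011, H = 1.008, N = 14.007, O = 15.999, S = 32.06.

232.30

Molecular formula: C12H12N2OS.
M = 12×12.011 + 12×1.008 + 2×14.007 + 1×15.999 + 1×32.06 = 232.30 g/mol.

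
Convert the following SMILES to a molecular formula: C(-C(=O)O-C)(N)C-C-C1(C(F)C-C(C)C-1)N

Heavy atoms from the SMILES: 11 C, 1 F, 2 N, 2 O.
Implicit hydrogens by atom environment:
  4 × C: 2 H each → 8
  3 × C: 1 H each → 3
  2 × C: 3 H each → 6
  2 × C: no H
  2 × N: 2 H each → 4
  2 × O: no H
  1 × F: no H
  Total hydrogens = 21.
Molecular formula: C11H21FN2O2

C11H21FN2O2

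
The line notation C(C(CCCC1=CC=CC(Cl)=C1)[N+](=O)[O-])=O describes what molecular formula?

Heavy atoms from the SMILES: 11 C, 1 Cl, 1 N, 3 O.
Implicit hydrogens by atom environment:
  4 × C (aromatic): 1 H each → 4
  3 × C: 2 H each → 6
  2 × C: 1 H each → 2
  2 × C (aromatic): no H
  2 × O: no H
  1 × Cl: no H
  1 × N (charge +1): no H
  1 × O (charge -1): no H
  Total hydrogens = 12.
Molecular formula: C11H12ClNO3

C11H12ClNO3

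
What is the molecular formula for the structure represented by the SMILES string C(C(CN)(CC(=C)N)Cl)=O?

C6H11ClN2O

Heavy atoms from the SMILES: 6 C, 1 Cl, 2 N, 1 O.
Implicit hydrogens by atom environment:
  3 × C: 2 H each → 6
  2 × C: no H
  2 × N: 2 H each → 4
  1 × C: 1 H
  1 × Cl: no H
  1 × O: no H
  Total hydrogens = 11.
Molecular formula: C6H11ClN2O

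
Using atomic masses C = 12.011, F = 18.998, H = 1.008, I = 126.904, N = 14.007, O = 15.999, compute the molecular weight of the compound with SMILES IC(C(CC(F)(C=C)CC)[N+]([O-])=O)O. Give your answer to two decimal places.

317.10

Molecular formula: C8H13FINO3.
M = 8×12.011 + 1×18.998 + 13×1.008 + 1×126.904 + 1×14.007 + 3×15.999 = 317.10 g/mol.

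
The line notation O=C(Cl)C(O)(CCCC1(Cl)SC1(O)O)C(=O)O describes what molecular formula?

C8H10Cl2O6S

Heavy atoms from the SMILES: 8 C, 2 Cl, 6 O, 1 S.
Implicit hydrogens by atom environment:
  5 × C: no H
  4 × O: 1 H each → 4
  3 × C: 2 H each → 6
  2 × Cl: no H
  2 × O: no H
  1 × S: no H
  Total hydrogens = 10.
Molecular formula: C8H10Cl2O6S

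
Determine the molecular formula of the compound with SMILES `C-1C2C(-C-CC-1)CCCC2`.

C10H18

Heavy atoms from the SMILES: 10 C.
Implicit hydrogens by atom environment:
  8 × C: 2 H each → 16
  2 × C: 1 H each → 2
  Total hydrogens = 18.
Molecular formula: C10H18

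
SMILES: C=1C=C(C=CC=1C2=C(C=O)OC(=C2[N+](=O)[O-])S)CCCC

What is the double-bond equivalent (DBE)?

9

Molecular formula from the SMILES: C15H15NO4S.
DoU = (2C + 2 + N − H − X)/2 = (2·15 + 2 + 1 − 15 − 0)/2 = 18/2 = 9.
(Structurally: 2 ring(s) + 7 π bond(s) = 9.)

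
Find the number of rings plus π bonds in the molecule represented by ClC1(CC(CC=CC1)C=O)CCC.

3

Molecular formula from the SMILES: C11H17ClO.
DoU = (2C + 2 + N − H − X)/2 = (2·11 + 2 + 0 − 17 − 1)/2 = 6/2 = 3.
(Structurally: 1 ring(s) + 2 π bond(s) = 3.)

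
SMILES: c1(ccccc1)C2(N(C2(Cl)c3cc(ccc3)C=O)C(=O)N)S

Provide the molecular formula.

C16H13ClN2O2S

Heavy atoms from the SMILES: 16 C, 1 Cl, 2 N, 2 O, 1 S.
Implicit hydrogens by atom environment:
  9 × C (aromatic): 1 H each → 9
  3 × C: no H
  3 × C (aromatic): no H
  2 × O: no H
  1 × C: 1 H
  1 × Cl: no H
  1 × N: 2 H
  1 × N: no H
  1 × S: 1 H
  Total hydrogens = 13.
Molecular formula: C16H13ClN2O2S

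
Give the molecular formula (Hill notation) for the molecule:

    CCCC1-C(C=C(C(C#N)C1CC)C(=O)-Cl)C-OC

C15H22ClNO2

Heavy atoms from the SMILES: 15 C, 1 Cl, 1 N, 2 O.
Implicit hydrogens by atom environment:
  5 × C: 1 H each → 5
  4 × C: 2 H each → 8
  3 × C: 3 H each → 9
  3 × C: no H
  2 × O: no H
  1 × Cl: no H
  1 × N: no H
  Total hydrogens = 22.
Molecular formula: C15H22ClNO2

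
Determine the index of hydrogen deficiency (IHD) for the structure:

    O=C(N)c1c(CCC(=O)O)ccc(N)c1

Molecular formula from the SMILES: C10H12N2O3.
DoU = (2C + 2 + N − H − X)/2 = (2·10 + 2 + 2 − 12 − 0)/2 = 12/2 = 6.
(Structurally: 1 ring(s) + 5 π bond(s) = 6.)

6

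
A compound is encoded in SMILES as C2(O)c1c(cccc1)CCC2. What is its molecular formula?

Heavy atoms from the SMILES: 10 C, 1 O.
Implicit hydrogens by atom environment:
  4 × C (aromatic): 1 H each → 4
  3 × C: 2 H each → 6
  2 × C (aromatic): no H
  1 × C: 1 H
  1 × O: 1 H
  Total hydrogens = 12.
Molecular formula: C10H12O

C10H12O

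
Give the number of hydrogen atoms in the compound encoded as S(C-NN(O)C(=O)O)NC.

Hydrogens are implicit in SMILES; fill each atom to its normal valence:
  2 × N: 1 H each → 2
  2 × O: 1 H each → 2
  1 × C: 3 H
  1 × C: 2 H
  1 × C: no H
  1 × N: no H
  1 × O: no H
  1 × S: no H
  Total hydrogens = 9.

9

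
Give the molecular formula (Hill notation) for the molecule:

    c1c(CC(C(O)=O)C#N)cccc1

C10H9NO2

Heavy atoms from the SMILES: 10 C, 1 N, 2 O.
Implicit hydrogens by atom environment:
  5 × C (aromatic): 1 H each → 5
  2 × C: no H
  1 × C: 2 H
  1 × C: 1 H
  1 × C (aromatic): no H
  1 × N: no H
  1 × O: 1 H
  1 × O: no H
  Total hydrogens = 9.
Molecular formula: C10H9NO2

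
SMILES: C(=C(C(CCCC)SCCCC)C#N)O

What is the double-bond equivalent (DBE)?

3

Molecular formula from the SMILES: C12H21NOS.
DoU = (2C + 2 + N − H − X)/2 = (2·12 + 2 + 1 − 21 − 0)/2 = 6/2 = 3.
(Structurally: 0 ring(s) + 3 π bond(s) = 3.)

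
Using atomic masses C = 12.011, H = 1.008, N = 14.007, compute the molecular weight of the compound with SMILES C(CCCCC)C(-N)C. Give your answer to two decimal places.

129.25

Molecular formula: C8H19N.
M = 8×12.011 + 19×1.008 + 1×14.007 = 129.25 g/mol.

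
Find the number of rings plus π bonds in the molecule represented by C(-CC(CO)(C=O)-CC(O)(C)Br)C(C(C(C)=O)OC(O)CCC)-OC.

Molecular formula from the SMILES: C17H31BrO7.
DoU = (2C + 2 + N − H − X)/2 = (2·17 + 2 + 0 − 31 − 1)/2 = 4/2 = 2.
(Structurally: 0 ring(s) + 2 π bond(s) = 2.)

2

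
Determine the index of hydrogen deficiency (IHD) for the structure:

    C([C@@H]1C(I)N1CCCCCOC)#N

Molecular formula from the SMILES: C9H15IN2O.
DoU = (2C + 2 + N − H − X)/2 = (2·9 + 2 + 2 − 15 − 1)/2 = 6/2 = 3.
(Structurally: 1 ring(s) + 2 π bond(s) = 3.)

3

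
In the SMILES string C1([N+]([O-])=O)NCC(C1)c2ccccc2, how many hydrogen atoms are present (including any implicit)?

12

Hydrogens are implicit in SMILES; fill each atom to its normal valence:
  5 × C (aromatic): 1 H each → 5
  2 × C: 2 H each → 4
  2 × C: 1 H each → 2
  1 × C (aromatic): no H
  1 × N: 1 H
  1 × N (charge +1): no H
  1 × O: no H
  1 × O (charge -1): no H
  Total hydrogens = 12.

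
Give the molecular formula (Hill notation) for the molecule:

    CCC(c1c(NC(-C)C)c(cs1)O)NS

C10H18N2OS2

Heavy atoms from the SMILES: 10 C, 2 N, 1 O, 2 S.
Implicit hydrogens by atom environment:
  3 × C: 3 H each → 9
  3 × C (aromatic): no H
  2 × C: 1 H each → 2
  2 × N: 1 H each → 2
  1 × C: 2 H
  1 × C (aromatic): 1 H
  1 × O: 1 H
  1 × S: 1 H
  1 × S (aromatic): no H
  Total hydrogens = 18.
Molecular formula: C10H18N2OS2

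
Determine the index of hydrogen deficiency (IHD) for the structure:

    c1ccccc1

4

Molecular formula from the SMILES: C6H6.
DoU = (2C + 2 + N − H − X)/2 = (2·6 + 2 + 0 − 6 − 0)/2 = 8/2 = 4.
(Structurally: 1 ring(s) + 3 π bond(s) = 4.)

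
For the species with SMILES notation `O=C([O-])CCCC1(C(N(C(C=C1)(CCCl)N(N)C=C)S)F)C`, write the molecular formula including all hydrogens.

Heavy atoms from the SMILES: 14 C, 1 Cl, 1 F, 3 N, 2 O, 1 S.
Implicit hydrogens by atom environment:
  6 × C: 2 H each → 12
  4 × C: 1 H each → 4
  3 × C: no H
  2 × N: no H
  1 × C: 3 H
  1 × Cl: no H
  1 × F: no H
  1 × N: 2 H
  1 × O: no H
  1 × O (charge -1): no H
  1 × S: 1 H
  Total hydrogens = 22.
Net charge -1.
Molecular formula: C14H22ClFN3O2S-

C14H22ClFN3O2S-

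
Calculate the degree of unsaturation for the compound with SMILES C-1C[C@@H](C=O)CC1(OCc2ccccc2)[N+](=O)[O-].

Molecular formula from the SMILES: C13H15NO4.
DoU = (2C + 2 + N − H − X)/2 = (2·13 + 2 + 1 − 15 − 0)/2 = 14/2 = 7.
(Structurally: 2 ring(s) + 5 π bond(s) = 7.)

7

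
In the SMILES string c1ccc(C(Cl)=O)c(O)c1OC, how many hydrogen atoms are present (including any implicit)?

Hydrogens are implicit in SMILES; fill each atom to its normal valence:
  3 × C (aromatic): 1 H each → 3
  3 × C (aromatic): no H
  2 × O: no H
  1 × C: 3 H
  1 × C: no H
  1 × Cl: no H
  1 × O: 1 H
  Total hydrogens = 7.

7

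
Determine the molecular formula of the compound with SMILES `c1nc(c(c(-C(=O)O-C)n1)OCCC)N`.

C9H13N3O3

Heavy atoms from the SMILES: 9 C, 3 N, 3 O.
Implicit hydrogens by atom environment:
  3 × C (aromatic): no H
  3 × O: no H
  2 × C: 3 H each → 6
  2 × C: 2 H each → 4
  2 × N (aromatic): no H
  1 × C (aromatic): 1 H
  1 × C: no H
  1 × N: 2 H
  Total hydrogens = 13.
Molecular formula: C9H13N3O3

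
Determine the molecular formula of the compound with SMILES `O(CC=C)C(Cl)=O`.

Heavy atoms from the SMILES: 4 C, 1 Cl, 2 O.
Implicit hydrogens by atom environment:
  2 × C: 2 H each → 4
  2 × O: no H
  1 × C: 1 H
  1 × C: no H
  1 × Cl: no H
  Total hydrogens = 5.
Molecular formula: C4H5ClO2

C4H5ClO2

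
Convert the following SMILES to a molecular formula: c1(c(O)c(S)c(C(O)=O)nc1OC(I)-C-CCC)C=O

Heavy atoms from the SMILES: 12 C, 1 I, 1 N, 5 O, 1 S.
Implicit hydrogens by atom environment:
  5 × C (aromatic): no H
  3 × C: 2 H each → 6
  3 × O: no H
  2 × C: 1 H each → 2
  2 × O: 1 H each → 2
  1 × C: 3 H
  1 × C: no H
  1 × I: no H
  1 × N (aromatic): no H
  1 × S: 1 H
  Total hydrogens = 14.
Molecular formula: C12H14INO5S

C12H14INO5S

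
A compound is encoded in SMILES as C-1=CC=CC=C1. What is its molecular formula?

C6H6

Heavy atoms from the SMILES: 6 C.
Implicit hydrogens by atom environment:
  6 × C (aromatic): 1 H each → 6
  Total hydrogens = 6.
Molecular formula: C6H6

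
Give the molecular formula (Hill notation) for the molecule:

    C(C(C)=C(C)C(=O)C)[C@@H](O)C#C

C10H14O2

Heavy atoms from the SMILES: 10 C, 2 O.
Implicit hydrogens by atom environment:
  4 × C: no H
  3 × C: 3 H each → 9
  2 × C: 1 H each → 2
  1 × C: 2 H
  1 × O: 1 H
  1 × O: no H
  Total hydrogens = 14.
Molecular formula: C10H14O2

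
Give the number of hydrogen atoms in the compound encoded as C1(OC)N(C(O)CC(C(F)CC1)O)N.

Hydrogens are implicit in SMILES; fill each atom to its normal valence:
  4 × C: 1 H each → 4
  3 × C: 2 H each → 6
  2 × O: 1 H each → 2
  1 × C: 3 H
  1 × F: no H
  1 × N: 2 H
  1 × N: no H
  1 × O: no H
  Total hydrogens = 17.

17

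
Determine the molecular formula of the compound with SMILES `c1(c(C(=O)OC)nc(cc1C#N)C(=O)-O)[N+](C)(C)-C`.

C12H14N3O4+

Heavy atoms from the SMILES: 12 C, 3 N, 4 O.
Implicit hydrogens by atom environment:
  4 × C: 3 H each → 12
  4 × C (aromatic): no H
  3 × C: no H
  3 × O: no H
  1 × C (aromatic): 1 H
  1 × N (aromatic): no H
  1 × N (charge +1): no H
  1 × N: no H
  1 × O: 1 H
  Total hydrogens = 14.
Net charge +1.
Molecular formula: C12H14N3O4+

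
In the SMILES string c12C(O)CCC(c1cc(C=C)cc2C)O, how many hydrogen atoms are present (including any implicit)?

16

Hydrogens are implicit in SMILES; fill each atom to its normal valence:
  4 × C (aromatic): no H
  3 × C: 2 H each → 6
  3 × C: 1 H each → 3
  2 × C (aromatic): 1 H each → 2
  2 × O: 1 H each → 2
  1 × C: 3 H
  Total hydrogens = 16.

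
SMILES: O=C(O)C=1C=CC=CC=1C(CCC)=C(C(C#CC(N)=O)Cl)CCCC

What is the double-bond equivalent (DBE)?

Molecular formula from the SMILES: C20H24ClNO3.
DoU = (2C + 2 + N − H − X)/2 = (2·20 + 2 + 1 − 24 − 1)/2 = 18/2 = 9.
(Structurally: 1 ring(s) + 8 π bond(s) = 9.)

9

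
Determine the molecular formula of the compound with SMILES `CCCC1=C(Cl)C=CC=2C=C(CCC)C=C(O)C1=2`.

C16H19ClO

Heavy atoms from the SMILES: 16 C, 1 Cl, 1 O.
Implicit hydrogens by atom environment:
  6 × C (aromatic): no H
  4 × C: 2 H each → 8
  4 × C (aromatic): 1 H each → 4
  2 × C: 3 H each → 6
  1 × Cl: no H
  1 × O: 1 H
  Total hydrogens = 19.
Molecular formula: C16H19ClO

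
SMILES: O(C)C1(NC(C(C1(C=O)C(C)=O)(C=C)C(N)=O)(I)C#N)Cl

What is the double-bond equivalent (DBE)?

7

Molecular formula from the SMILES: C12H13ClIN3O4.
DoU = (2C + 2 + N − H − X)/2 = (2·12 + 2 + 3 − 13 − 2)/2 = 14/2 = 7.
(Structurally: 1 ring(s) + 6 π bond(s) = 7.)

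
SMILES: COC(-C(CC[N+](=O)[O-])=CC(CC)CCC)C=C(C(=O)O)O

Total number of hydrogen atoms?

25

Hydrogens are implicit in SMILES; fill each atom to its normal valence:
  5 × C: 2 H each → 10
  4 × C: 1 H each → 4
  3 × C: 3 H each → 9
  3 × C: no H
  3 × O: no H
  2 × O: 1 H each → 2
  1 × N (charge +1): no H
  1 × O (charge -1): no H
  Total hydrogens = 25.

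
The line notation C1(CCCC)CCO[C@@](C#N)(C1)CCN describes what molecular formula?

Heavy atoms from the SMILES: 12 C, 2 N, 1 O.
Implicit hydrogens by atom environment:
  8 × C: 2 H each → 16
  2 × C: no H
  1 × C: 3 H
  1 × C: 1 H
  1 × N: 2 H
  1 × N: no H
  1 × O: no H
  Total hydrogens = 22.
Molecular formula: C12H22N2O

C12H22N2O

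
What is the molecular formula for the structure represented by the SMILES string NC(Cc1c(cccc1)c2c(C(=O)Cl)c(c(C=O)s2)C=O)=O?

C15H10ClNO4S

Heavy atoms from the SMILES: 15 C, 1 Cl, 1 N, 4 O, 1 S.
Implicit hydrogens by atom environment:
  6 × C (aromatic): no H
  4 × C (aromatic): 1 H each → 4
  4 × O: no H
  2 × C: 1 H each → 2
  2 × C: no H
  1 × C: 2 H
  1 × Cl: no H
  1 × N: 2 H
  1 × S (aromatic): no H
  Total hydrogens = 10.
Molecular formula: C15H10ClNO4S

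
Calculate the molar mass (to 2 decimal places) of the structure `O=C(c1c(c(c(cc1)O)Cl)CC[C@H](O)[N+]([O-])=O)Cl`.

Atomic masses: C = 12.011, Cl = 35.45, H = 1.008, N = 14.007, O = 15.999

Molecular formula: C10H9Cl2NO5.
M = 10×12.011 + 2×35.45 + 9×1.008 + 1×14.007 + 5×15.999 = 294.08 g/mol.

294.08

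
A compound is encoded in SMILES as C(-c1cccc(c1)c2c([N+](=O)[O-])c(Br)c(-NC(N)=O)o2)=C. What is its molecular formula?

C13H10BrN3O4

Heavy atoms from the SMILES: 1 Br, 13 C, 3 N, 4 O.
Implicit hydrogens by atom environment:
  6 × C (aromatic): no H
  4 × C (aromatic): 1 H each → 4
  2 × O: no H
  1 × Br: no H
  1 × C: 2 H
  1 × C: 1 H
  1 × C: no H
  1 × N: 2 H
  1 × N: 1 H
  1 × N (charge +1): no H
  1 × O (aromatic): no H
  1 × O (charge -1): no H
  Total hydrogens = 10.
Molecular formula: C13H10BrN3O4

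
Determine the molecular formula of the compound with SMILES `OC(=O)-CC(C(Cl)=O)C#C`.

C6H5ClO3

Heavy atoms from the SMILES: 6 C, 1 Cl, 3 O.
Implicit hydrogens by atom environment:
  3 × C: no H
  2 × C: 1 H each → 2
  2 × O: no H
  1 × C: 2 H
  1 × Cl: no H
  1 × O: 1 H
  Total hydrogens = 5.
Molecular formula: C6H5ClO3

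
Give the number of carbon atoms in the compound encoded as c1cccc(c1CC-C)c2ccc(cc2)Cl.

The symbol for carbon appears 15 times in the SMILES. Lowercase c denotes aromatic carbon and counts toward C.

15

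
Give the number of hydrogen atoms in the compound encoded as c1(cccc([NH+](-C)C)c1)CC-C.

Hydrogens are implicit in SMILES; fill each atom to its normal valence:
  4 × C (aromatic): 1 H each → 4
  3 × C: 3 H each → 9
  2 × C: 2 H each → 4
  2 × C (aromatic): no H
  1 × N (charge +1): 1 H
  Total hydrogens = 18.

18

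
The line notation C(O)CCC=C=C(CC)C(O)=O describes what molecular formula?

C9H14O3

Heavy atoms from the SMILES: 9 C, 3 O.
Implicit hydrogens by atom environment:
  4 × C: 2 H each → 8
  3 × C: no H
  2 × O: 1 H each → 2
  1 × C: 3 H
  1 × C: 1 H
  1 × O: no H
  Total hydrogens = 14.
Molecular formula: C9H14O3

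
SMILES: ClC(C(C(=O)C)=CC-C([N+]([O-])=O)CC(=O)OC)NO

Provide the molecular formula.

C10H15ClN2O6

Heavy atoms from the SMILES: 10 C, 1 Cl, 2 N, 6 O.
Implicit hydrogens by atom environment:
  4 × O: no H
  3 × C: 1 H each → 3
  3 × C: no H
  2 × C: 3 H each → 6
  2 × C: 2 H each → 4
  1 × Cl: no H
  1 × N: 1 H
  1 × N (charge +1): no H
  1 × O: 1 H
  1 × O (charge -1): no H
  Total hydrogens = 15.
Molecular formula: C10H15ClN2O6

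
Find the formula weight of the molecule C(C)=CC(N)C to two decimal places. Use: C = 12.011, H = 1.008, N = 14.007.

85.15

Molecular formula: C5H11N.
M = 5×12.011 + 11×1.008 + 1×14.007 = 85.15 g/mol.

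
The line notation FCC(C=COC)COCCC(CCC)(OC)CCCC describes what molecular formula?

Heavy atoms from the SMILES: 17 C, 1 F, 3 O.
Implicit hydrogens by atom environment:
  9 × C: 2 H each → 18
  4 × C: 3 H each → 12
  3 × C: 1 H each → 3
  3 × O: no H
  1 × C: no H
  1 × F: no H
  Total hydrogens = 33.
Molecular formula: C17H33FO3

C17H33FO3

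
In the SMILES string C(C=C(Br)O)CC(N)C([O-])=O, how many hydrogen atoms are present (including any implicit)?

Hydrogens are implicit in SMILES; fill each atom to its normal valence:
  2 × C: 2 H each → 4
  2 × C: 1 H each → 2
  2 × C: no H
  1 × Br: no H
  1 × N: 2 H
  1 × O: 1 H
  1 × O: no H
  1 × O (charge -1): no H
  Total hydrogens = 9.

9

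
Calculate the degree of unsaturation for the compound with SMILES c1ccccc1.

Molecular formula from the SMILES: C6H6.
DoU = (2C + 2 + N − H − X)/2 = (2·6 + 2 + 0 − 6 − 0)/2 = 8/2 = 4.
(Structurally: 1 ring(s) + 3 π bond(s) = 4.)

4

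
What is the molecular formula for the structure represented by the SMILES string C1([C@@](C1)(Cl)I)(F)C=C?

Heavy atoms from the SMILES: 5 C, 1 Cl, 1 F, 1 I.
Implicit hydrogens by atom environment:
  2 × C: 2 H each → 4
  2 × C: no H
  1 × C: 1 H
  1 × Cl: no H
  1 × F: no H
  1 × I: no H
  Total hydrogens = 5.
Molecular formula: C5H5ClFI

C5H5ClFI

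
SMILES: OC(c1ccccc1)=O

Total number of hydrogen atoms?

Hydrogens are implicit in SMILES; fill each atom to its normal valence:
  5 × C (aromatic): 1 H each → 5
  1 × C (aromatic): no H
  1 × C: no H
  1 × O: 1 H
  1 × O: no H
  Total hydrogens = 6.

6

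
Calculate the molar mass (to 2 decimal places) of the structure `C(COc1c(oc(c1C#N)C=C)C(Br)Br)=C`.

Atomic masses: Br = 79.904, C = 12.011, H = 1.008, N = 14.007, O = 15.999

Molecular formula: C11H9Br2NO2.
M = 2×79.904 + 11×12.011 + 9×1.008 + 1×14.007 + 2×15.999 = 347.01 g/mol.

347.01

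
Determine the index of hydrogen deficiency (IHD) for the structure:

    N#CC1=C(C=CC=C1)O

6

Molecular formula from the SMILES: C7H5NO.
DoU = (2C + 2 + N − H − X)/2 = (2·7 + 2 + 1 − 5 − 0)/2 = 12/2 = 6.
(Structurally: 1 ring(s) + 5 π bond(s) = 6.)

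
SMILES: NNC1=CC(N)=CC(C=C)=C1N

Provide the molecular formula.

C8H12N4

Heavy atoms from the SMILES: 8 C, 4 N.
Implicit hydrogens by atom environment:
  4 × C (aromatic): no H
  3 × N: 2 H each → 6
  2 × C (aromatic): 1 H each → 2
  1 × C: 2 H
  1 × C: 1 H
  1 × N: 1 H
  Total hydrogens = 12.
Molecular formula: C8H12N4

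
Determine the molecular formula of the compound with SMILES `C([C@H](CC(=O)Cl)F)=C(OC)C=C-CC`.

C10H14ClFO2

Heavy atoms from the SMILES: 10 C, 1 Cl, 1 F, 2 O.
Implicit hydrogens by atom environment:
  4 × C: 1 H each → 4
  2 × C: 3 H each → 6
  2 × C: 2 H each → 4
  2 × C: no H
  2 × O: no H
  1 × Cl: no H
  1 × F: no H
  Total hydrogens = 14.
Molecular formula: C10H14ClFO2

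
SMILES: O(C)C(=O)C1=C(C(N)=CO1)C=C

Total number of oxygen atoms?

The symbol for oxygen appears 3 times in the SMILES.

3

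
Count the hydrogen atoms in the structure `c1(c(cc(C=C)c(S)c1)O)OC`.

Hydrogens are implicit in SMILES; fill each atom to its normal valence:
  4 × C (aromatic): no H
  2 × C (aromatic): 1 H each → 2
  1 × C: 3 H
  1 × C: 2 H
  1 × C: 1 H
  1 × O: 1 H
  1 × O: no H
  1 × S: 1 H
  Total hydrogens = 10.

10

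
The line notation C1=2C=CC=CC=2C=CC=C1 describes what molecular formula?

Heavy atoms from the SMILES: 10 C.
Implicit hydrogens by atom environment:
  8 × C (aromatic): 1 H each → 8
  2 × C (aromatic): no H
  Total hydrogens = 8.
Molecular formula: C10H8

C10H8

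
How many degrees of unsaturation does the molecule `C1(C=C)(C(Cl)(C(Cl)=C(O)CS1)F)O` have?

3

Molecular formula from the SMILES: C7H7Cl2FO2S.
DoU = (2C + 2 + N − H − X)/2 = (2·7 + 2 + 0 − 7 − 3)/2 = 6/2 = 3.
(Structurally: 1 ring(s) + 2 π bond(s) = 3.)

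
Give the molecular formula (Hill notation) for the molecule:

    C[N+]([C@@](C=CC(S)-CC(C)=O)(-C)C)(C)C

C12H24NOS+

Heavy atoms from the SMILES: 12 C, 1 N, 1 O, 1 S.
Implicit hydrogens by atom environment:
  6 × C: 3 H each → 18
  3 × C: 1 H each → 3
  2 × C: no H
  1 × C: 2 H
  1 × N (charge +1): no H
  1 × O: no H
  1 × S: 1 H
  Total hydrogens = 24.
Net charge +1.
Molecular formula: C12H24NOS+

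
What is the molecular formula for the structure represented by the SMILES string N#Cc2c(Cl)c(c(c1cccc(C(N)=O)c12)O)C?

Heavy atoms from the SMILES: 13 C, 1 Cl, 2 N, 2 O.
Implicit hydrogens by atom environment:
  7 × C (aromatic): no H
  3 × C (aromatic): 1 H each → 3
  2 × C: no H
  1 × C: 3 H
  1 × Cl: no H
  1 × N: 2 H
  1 × N: no H
  1 × O: 1 H
  1 × O: no H
  Total hydrogens = 9.
Molecular formula: C13H9ClN2O2

C13H9ClN2O2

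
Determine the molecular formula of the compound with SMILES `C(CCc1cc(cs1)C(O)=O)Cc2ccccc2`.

C15H16O2S

Heavy atoms from the SMILES: 15 C, 2 O, 1 S.
Implicit hydrogens by atom environment:
  7 × C (aromatic): 1 H each → 7
  4 × C: 2 H each → 8
  3 × C (aromatic): no H
  1 × C: no H
  1 × O: 1 H
  1 × O: no H
  1 × S (aromatic): no H
  Total hydrogens = 16.
Molecular formula: C15H16O2S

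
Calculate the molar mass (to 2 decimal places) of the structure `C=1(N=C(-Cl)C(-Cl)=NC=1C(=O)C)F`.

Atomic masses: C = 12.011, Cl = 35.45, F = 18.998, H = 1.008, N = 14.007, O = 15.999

209.00

Molecular formula: C6H3Cl2FN2O.
M = 6×12.011 + 2×35.45 + 1×18.998 + 3×1.008 + 2×14.007 + 1×15.999 = 209.00 g/mol.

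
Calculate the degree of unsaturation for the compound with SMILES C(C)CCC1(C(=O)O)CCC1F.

Molecular formula from the SMILES: C9H15FO2.
DoU = (2C + 2 + N − H − X)/2 = (2·9 + 2 + 0 − 15 − 1)/2 = 4/2 = 2.
(Structurally: 1 ring(s) + 1 π bond(s) = 2.)

2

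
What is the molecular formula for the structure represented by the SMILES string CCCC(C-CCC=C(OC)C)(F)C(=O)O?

Heavy atoms from the SMILES: 12 C, 1 F, 3 O.
Implicit hydrogens by atom environment:
  5 × C: 2 H each → 10
  3 × C: 3 H each → 9
  3 × C: no H
  2 × O: no H
  1 × C: 1 H
  1 × F: no H
  1 × O: 1 H
  Total hydrogens = 21.
Molecular formula: C12H21FO3

C12H21FO3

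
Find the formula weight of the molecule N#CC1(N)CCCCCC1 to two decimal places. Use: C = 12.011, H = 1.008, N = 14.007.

138.21

Molecular formula: C8H14N2.
M = 8×12.011 + 14×1.008 + 2×14.007 = 138.21 g/mol.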